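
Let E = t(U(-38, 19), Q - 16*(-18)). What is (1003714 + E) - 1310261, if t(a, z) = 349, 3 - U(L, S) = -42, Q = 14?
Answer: -306198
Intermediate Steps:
U(L, S) = 45 (U(L, S) = 3 - 1*(-42) = 3 + 42 = 45)
E = 349
(1003714 + E) - 1310261 = (1003714 + 349) - 1310261 = 1004063 - 1310261 = -306198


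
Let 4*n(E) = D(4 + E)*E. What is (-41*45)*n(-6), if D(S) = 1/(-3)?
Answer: -1845/2 ≈ -922.50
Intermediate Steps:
D(S) = -⅓
n(E) = -E/12 (n(E) = (-E/3)/4 = -E/12)
(-41*45)*n(-6) = (-41*45)*(-1/12*(-6)) = -1845*½ = -1845/2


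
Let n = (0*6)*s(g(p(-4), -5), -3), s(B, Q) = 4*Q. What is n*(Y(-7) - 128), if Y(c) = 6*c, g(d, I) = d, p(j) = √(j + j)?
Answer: 0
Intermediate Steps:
p(j) = √2*√j (p(j) = √(2*j) = √2*√j)
n = 0 (n = (0*6)*(4*(-3)) = 0*(-12) = 0)
n*(Y(-7) - 128) = 0*(6*(-7) - 128) = 0*(-42 - 128) = 0*(-170) = 0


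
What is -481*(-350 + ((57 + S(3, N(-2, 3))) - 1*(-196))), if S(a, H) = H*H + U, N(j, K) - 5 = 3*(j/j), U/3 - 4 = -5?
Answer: 17316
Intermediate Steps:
U = -3 (U = 12 + 3*(-5) = 12 - 15 = -3)
N(j, K) = 8 (N(j, K) = 5 + 3*(j/j) = 5 + 3*1 = 5 + 3 = 8)
S(a, H) = -3 + H² (S(a, H) = H*H - 3 = H² - 3 = -3 + H²)
-481*(-350 + ((57 + S(3, N(-2, 3))) - 1*(-196))) = -481*(-350 + ((57 + (-3 + 8²)) - 1*(-196))) = -481*(-350 + ((57 + (-3 + 64)) + 196)) = -481*(-350 + ((57 + 61) + 196)) = -481*(-350 + (118 + 196)) = -481*(-350 + 314) = -481*(-36) = 17316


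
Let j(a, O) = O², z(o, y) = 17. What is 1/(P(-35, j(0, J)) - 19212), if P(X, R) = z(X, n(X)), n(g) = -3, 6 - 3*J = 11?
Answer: -1/19195 ≈ -5.2097e-5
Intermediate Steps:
J = -5/3 (J = 2 - ⅓*11 = 2 - 11/3 = -5/3 ≈ -1.6667)
P(X, R) = 17
1/(P(-35, j(0, J)) - 19212) = 1/(17 - 19212) = 1/(-19195) = -1/19195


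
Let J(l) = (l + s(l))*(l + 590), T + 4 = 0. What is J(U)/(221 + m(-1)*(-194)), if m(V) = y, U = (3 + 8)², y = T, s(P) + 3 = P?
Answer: 169929/997 ≈ 170.44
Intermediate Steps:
T = -4 (T = -4 + 0 = -4)
s(P) = -3 + P
y = -4
U = 121 (U = 11² = 121)
m(V) = -4
J(l) = (-3 + 2*l)*(590 + l) (J(l) = (l + (-3 + l))*(l + 590) = (-3 + 2*l)*(590 + l))
J(U)/(221 + m(-1)*(-194)) = (-1770 + 2*121² + 1177*121)/(221 - 4*(-194)) = (-1770 + 2*14641 + 142417)/(221 + 776) = (-1770 + 29282 + 142417)/997 = 169929*(1/997) = 169929/997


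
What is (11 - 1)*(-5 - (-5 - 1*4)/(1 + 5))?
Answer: -35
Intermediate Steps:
(11 - 1)*(-5 - (-5 - 1*4)/(1 + 5)) = 10*(-5 - (-5 - 4)/6) = 10*(-5 - (-9)/6) = 10*(-5 - 1*(-3/2)) = 10*(-5 + 3/2) = 10*(-7/2) = -35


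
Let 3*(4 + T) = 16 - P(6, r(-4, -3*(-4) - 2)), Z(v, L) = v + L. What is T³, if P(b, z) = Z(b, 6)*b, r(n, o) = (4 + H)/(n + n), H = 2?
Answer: -314432/27 ≈ -11646.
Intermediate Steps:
Z(v, L) = L + v
r(n, o) = 3/n (r(n, o) = (4 + 2)/(n + n) = 6/((2*n)) = 6*(1/(2*n)) = 3/n)
P(b, z) = b*(6 + b) (P(b, z) = (6 + b)*b = b*(6 + b))
T = -68/3 (T = -4 + (16 - 6*(6 + 6))/3 = -4 + (16 - 6*12)/3 = -4 + (16 - 1*72)/3 = -4 + (16 - 72)/3 = -4 + (⅓)*(-56) = -4 - 56/3 = -68/3 ≈ -22.667)
T³ = (-68/3)³ = -314432/27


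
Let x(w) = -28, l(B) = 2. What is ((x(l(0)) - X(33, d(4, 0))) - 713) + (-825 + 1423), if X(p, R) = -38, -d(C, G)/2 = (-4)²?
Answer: -105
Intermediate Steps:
d(C, G) = -32 (d(C, G) = -2*(-4)² = -2*16 = -32)
((x(l(0)) - X(33, d(4, 0))) - 713) + (-825 + 1423) = ((-28 - 1*(-38)) - 713) + (-825 + 1423) = ((-28 + 38) - 713) + 598 = (10 - 713) + 598 = -703 + 598 = -105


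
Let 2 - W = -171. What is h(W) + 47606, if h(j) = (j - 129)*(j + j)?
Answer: 62830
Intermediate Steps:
W = 173 (W = 2 - 1*(-171) = 2 + 171 = 173)
h(j) = 2*j*(-129 + j) (h(j) = (-129 + j)*(2*j) = 2*j*(-129 + j))
h(W) + 47606 = 2*173*(-129 + 173) + 47606 = 2*173*44 + 47606 = 15224 + 47606 = 62830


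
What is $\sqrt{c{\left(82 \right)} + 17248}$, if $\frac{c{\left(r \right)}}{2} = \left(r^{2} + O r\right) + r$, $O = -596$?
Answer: $2 i \sqrt{16721} \approx 258.62 i$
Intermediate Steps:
$c{\left(r \right)} = - 1190 r + 2 r^{2}$ ($c{\left(r \right)} = 2 \left(\left(r^{2} - 596 r\right) + r\right) = 2 \left(r^{2} - 595 r\right) = - 1190 r + 2 r^{2}$)
$\sqrt{c{\left(82 \right)} + 17248} = \sqrt{2 \cdot 82 \left(-595 + 82\right) + 17248} = \sqrt{2 \cdot 82 \left(-513\right) + 17248} = \sqrt{-84132 + 17248} = \sqrt{-66884} = 2 i \sqrt{16721}$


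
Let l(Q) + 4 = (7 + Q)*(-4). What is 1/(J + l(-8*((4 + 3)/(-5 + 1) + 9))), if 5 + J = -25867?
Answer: -1/25672 ≈ -3.8953e-5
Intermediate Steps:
J = -25872 (J = -5 - 25867 = -25872)
l(Q) = -32 - 4*Q (l(Q) = -4 + (7 + Q)*(-4) = -4 + (-28 - 4*Q) = -32 - 4*Q)
1/(J + l(-8*((4 + 3)/(-5 + 1) + 9))) = 1/(-25872 + (-32 - (-32)*((4 + 3)/(-5 + 1) + 9))) = 1/(-25872 + (-32 - (-32)*(7/(-4) + 9))) = 1/(-25872 + (-32 - (-32)*(7*(-¼) + 9))) = 1/(-25872 + (-32 - (-32)*(-7/4 + 9))) = 1/(-25872 + (-32 - (-32)*29/4)) = 1/(-25872 + (-32 - 4*(-58))) = 1/(-25872 + (-32 + 232)) = 1/(-25872 + 200) = 1/(-25672) = -1/25672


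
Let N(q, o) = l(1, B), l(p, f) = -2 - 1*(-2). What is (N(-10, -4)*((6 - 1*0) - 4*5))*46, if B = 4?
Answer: 0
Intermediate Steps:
l(p, f) = 0 (l(p, f) = -2 + 2 = 0)
N(q, o) = 0
(N(-10, -4)*((6 - 1*0) - 4*5))*46 = (0*((6 - 1*0) - 4*5))*46 = (0*((6 + 0) - 20))*46 = (0*(6 - 20))*46 = (0*(-14))*46 = 0*46 = 0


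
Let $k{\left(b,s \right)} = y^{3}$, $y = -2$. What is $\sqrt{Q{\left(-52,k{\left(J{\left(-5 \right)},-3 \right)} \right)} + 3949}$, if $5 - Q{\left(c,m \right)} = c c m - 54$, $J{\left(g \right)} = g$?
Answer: $2 \sqrt{6410} \approx 160.13$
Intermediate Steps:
$k{\left(b,s \right)} = -8$ ($k{\left(b,s \right)} = \left(-2\right)^{3} = -8$)
$Q{\left(c,m \right)} = 59 - m c^{2}$ ($Q{\left(c,m \right)} = 5 - \left(c c m - 54\right) = 5 - \left(c^{2} m - 54\right) = 5 - \left(m c^{2} - 54\right) = 5 - \left(-54 + m c^{2}\right) = 59 - m c^{2}$)
$\sqrt{Q{\left(-52,k{\left(J{\left(-5 \right)},-3 \right)} \right)} + 3949} = \sqrt{\left(59 - - 8 \left(-52\right)^{2}\right) + 3949} = \sqrt{\left(59 - \left(-8\right) 2704\right) + 3949} = \sqrt{\left(59 + 21632\right) + 3949} = \sqrt{21691 + 3949} = \sqrt{25640} = 2 \sqrt{6410}$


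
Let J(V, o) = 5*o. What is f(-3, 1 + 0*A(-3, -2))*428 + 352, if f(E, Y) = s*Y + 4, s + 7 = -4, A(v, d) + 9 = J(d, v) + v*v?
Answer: -2644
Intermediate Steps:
A(v, d) = -9 + v² + 5*v (A(v, d) = -9 + (5*v + v*v) = -9 + (5*v + v²) = -9 + (v² + 5*v) = -9 + v² + 5*v)
s = -11 (s = -7 - 4 = -11)
f(E, Y) = 4 - 11*Y (f(E, Y) = -11*Y + 4 = 4 - 11*Y)
f(-3, 1 + 0*A(-3, -2))*428 + 352 = (4 - 11*(1 + 0*(-9 + (-3)² + 5*(-3))))*428 + 352 = (4 - 11*(1 + 0*(-9 + 9 - 15)))*428 + 352 = (4 - 11*(1 + 0*(-15)))*428 + 352 = (4 - 11*(1 + 0))*428 + 352 = (4 - 11*1)*428 + 352 = (4 - 11)*428 + 352 = -7*428 + 352 = -2996 + 352 = -2644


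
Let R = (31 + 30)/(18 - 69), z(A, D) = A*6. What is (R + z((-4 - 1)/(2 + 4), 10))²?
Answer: 99856/2601 ≈ 38.391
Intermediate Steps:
z(A, D) = 6*A
R = -61/51 (R = 61/(-51) = 61*(-1/51) = -61/51 ≈ -1.1961)
(R + z((-4 - 1)/(2 + 4), 10))² = (-61/51 + 6*((-4 - 1)/(2 + 4)))² = (-61/51 + 6*(-5/6))² = (-61/51 + 6*(-5*⅙))² = (-61/51 + 6*(-⅚))² = (-61/51 - 5)² = (-316/51)² = 99856/2601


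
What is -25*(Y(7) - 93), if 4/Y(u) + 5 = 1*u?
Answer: 2275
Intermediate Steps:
Y(u) = 4/(-5 + u) (Y(u) = 4/(-5 + 1*u) = 4/(-5 + u))
-25*(Y(7) - 93) = -25*(4/(-5 + 7) - 93) = -25*(4/2 - 93) = -25*(4*(½) - 93) = -25*(2 - 93) = -25*(-91) = 2275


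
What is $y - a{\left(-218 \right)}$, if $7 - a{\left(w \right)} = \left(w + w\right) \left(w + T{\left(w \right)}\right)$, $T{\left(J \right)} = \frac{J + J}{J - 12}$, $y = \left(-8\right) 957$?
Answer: $\frac{9954227}{115} \approx 86559.0$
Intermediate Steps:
$y = -7656$
$T{\left(J \right)} = \frac{2 J}{-12 + J}$
$a{\left(w \right)} = 7 - 2 w \left(w + \frac{2 w}{-12 + w}\right)$ ($a{\left(w \right)} = 7 - \left(w + w\right) \left(w + \frac{2 w}{-12 + w}\right) = 7 - 2 w \left(w + \frac{2 w}{-12 + w}\right)$)
$y - a{\left(-218 \right)} = -7656 - \frac{- 4 \left(-218\right)^{2} + \left(-12 - 218\right) \left(7 - 2 \left(-218\right)^{2}\right)}{-12 - 218} = -7656 - \frac{\left(-4\right) 47524 - 230 \left(7 - 95048\right)}{-230} = -7656 - - \frac{-190096 - 230 \left(7 - 95048\right)}{230} = -7656 - - \frac{-190096 - -21859430}{230} = -7656 - - \frac{-190096 + 21859430}{230} = -7656 - \left(- \frac{1}{230}\right) 21669334 = -7656 - - \frac{10834667}{115} = -7656 + \frac{10834667}{115} = \frac{9954227}{115}$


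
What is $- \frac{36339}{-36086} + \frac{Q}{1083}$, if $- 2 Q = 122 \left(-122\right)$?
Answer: $\frac{307907149}{39081138} \approx 7.8787$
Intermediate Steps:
$Q = 7442$ ($Q = - \frac{122 \left(-122\right)}{2} = \left(- \frac{1}{2}\right) \left(-14884\right) = 7442$)
$- \frac{36339}{-36086} + \frac{Q}{1083} = - \frac{36339}{-36086} + \frac{7442}{1083} = \left(-36339\right) \left(- \frac{1}{36086}\right) + 7442 \cdot \frac{1}{1083} = \frac{36339}{36086} + \frac{7442}{1083} = \frac{307907149}{39081138}$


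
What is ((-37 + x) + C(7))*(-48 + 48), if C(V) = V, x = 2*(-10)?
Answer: 0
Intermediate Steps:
x = -20
((-37 + x) + C(7))*(-48 + 48) = ((-37 - 20) + 7)*(-48 + 48) = (-57 + 7)*0 = -50*0 = 0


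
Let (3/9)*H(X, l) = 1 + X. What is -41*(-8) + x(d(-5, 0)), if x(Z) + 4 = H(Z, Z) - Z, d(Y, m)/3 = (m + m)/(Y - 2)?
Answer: 327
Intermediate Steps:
H(X, l) = 3 + 3*X (H(X, l) = 3*(1 + X) = 3 + 3*X)
d(Y, m) = 6*m/(-2 + Y) (d(Y, m) = 3*((m + m)/(Y - 2)) = 3*((2*m)/(-2 + Y)) = 3*(2*m/(-2 + Y)) = 6*m/(-2 + Y))
x(Z) = -1 + 2*Z (x(Z) = -4 + ((3 + 3*Z) - Z) = -4 + (3 + 2*Z) = -1 + 2*Z)
-41*(-8) + x(d(-5, 0)) = -41*(-8) + (-1 + 2*(6*0/(-2 - 5))) = 328 + (-1 + 2*(6*0/(-7))) = 328 + (-1 + 2*(6*0*(-⅐))) = 328 + (-1 + 2*0) = 328 + (-1 + 0) = 328 - 1 = 327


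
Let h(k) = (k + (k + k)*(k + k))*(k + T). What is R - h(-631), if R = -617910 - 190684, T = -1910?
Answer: 4044496439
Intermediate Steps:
R = -808594
h(k) = (-1910 + k)*(k + 4*k²) (h(k) = (k + (k + k)*(k + k))*(k - 1910) = (k + (2*k)*(2*k))*(-1910 + k) = (k + 4*k²)*(-1910 + k) = (-1910 + k)*(k + 4*k²))
R - h(-631) = -808594 - (-631)*(-1910 - 7639*(-631) + 4*(-631)²) = -808594 - (-631)*(-1910 + 4820209 + 4*398161) = -808594 - (-631)*(-1910 + 4820209 + 1592644) = -808594 - (-631)*6410943 = -808594 - 1*(-4045305033) = -808594 + 4045305033 = 4044496439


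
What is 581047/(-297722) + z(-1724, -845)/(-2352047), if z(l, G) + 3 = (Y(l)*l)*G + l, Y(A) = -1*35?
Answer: 13813905243285/700256136934 ≈ 19.727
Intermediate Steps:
Y(A) = -35
z(l, G) = -3 + l - 35*G*l (z(l, G) = -3 + ((-35*l)*G + l) = -3 + (-35*G*l + l) = -3 + (l - 35*G*l) = -3 + l - 35*G*l)
581047/(-297722) + z(-1724, -845)/(-2352047) = 581047/(-297722) + (-3 - 1724 - 35*(-845)*(-1724))/(-2352047) = 581047*(-1/297722) + (-3 - 1724 - 50987300)*(-1/2352047) = -581047/297722 - 50989027*(-1/2352047) = -581047/297722 + 50989027/2352047 = 13813905243285/700256136934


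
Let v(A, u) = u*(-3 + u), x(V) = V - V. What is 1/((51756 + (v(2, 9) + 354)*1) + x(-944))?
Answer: 1/52164 ≈ 1.9170e-5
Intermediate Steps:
x(V) = 0
1/((51756 + (v(2, 9) + 354)*1) + x(-944)) = 1/((51756 + (9*(-3 + 9) + 354)*1) + 0) = 1/((51756 + (9*6 + 354)*1) + 0) = 1/((51756 + (54 + 354)*1) + 0) = 1/((51756 + 408*1) + 0) = 1/((51756 + 408) + 0) = 1/(52164 + 0) = 1/52164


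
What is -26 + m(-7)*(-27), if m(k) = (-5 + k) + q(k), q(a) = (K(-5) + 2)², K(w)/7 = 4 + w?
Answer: -377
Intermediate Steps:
K(w) = 28 + 7*w (K(w) = 7*(4 + w) = 28 + 7*w)
q(a) = 25 (q(a) = ((28 + 7*(-5)) + 2)² = ((28 - 35) + 2)² = (-7 + 2)² = (-5)² = 25)
m(k) = 20 + k (m(k) = (-5 + k) + 25 = 20 + k)
-26 + m(-7)*(-27) = -26 + (20 - 7)*(-27) = -26 + 13*(-27) = -26 - 351 = -377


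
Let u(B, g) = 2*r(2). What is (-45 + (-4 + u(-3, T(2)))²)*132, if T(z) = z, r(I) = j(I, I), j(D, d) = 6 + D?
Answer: 13068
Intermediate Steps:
r(I) = 6 + I
u(B, g) = 16 (u(B, g) = 2*(6 + 2) = 2*8 = 16)
(-45 + (-4 + u(-3, T(2)))²)*132 = (-45 + (-4 + 16)²)*132 = (-45 + 12²)*132 = (-45 + 144)*132 = 99*132 = 13068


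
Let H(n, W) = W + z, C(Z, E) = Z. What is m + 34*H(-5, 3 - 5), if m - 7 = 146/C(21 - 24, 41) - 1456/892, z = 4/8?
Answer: -63086/669 ≈ -94.299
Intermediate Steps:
z = ½ (z = 4*(⅛) = ½ ≈ 0.50000)
m = -28967/669 (m = 7 + (146/(21 - 24) - 1456/892) = 7 + (146/(-3) - 1456*1/892) = 7 + (146*(-⅓) - 364/223) = 7 + (-146/3 - 364/223) = 7 - 33650/669 = -28967/669 ≈ -43.299)
H(n, W) = ½ + W (H(n, W) = W + ½ = ½ + W)
m + 34*H(-5, 3 - 5) = -28967/669 + 34*(½ + (3 - 5)) = -28967/669 + 34*(½ - 2) = -28967/669 + 34*(-3/2) = -28967/669 - 51 = -63086/669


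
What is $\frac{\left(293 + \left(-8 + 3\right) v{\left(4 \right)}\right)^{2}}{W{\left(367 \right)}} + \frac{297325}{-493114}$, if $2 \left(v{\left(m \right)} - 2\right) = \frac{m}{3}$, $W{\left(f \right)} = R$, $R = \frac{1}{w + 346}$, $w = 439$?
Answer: $\frac{272483937819365}{4438026} \approx 6.1398 \cdot 10^{7}$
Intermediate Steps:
$R = \frac{1}{785}$ ($R = \frac{1}{439 + 346} = \frac{1}{785} \approx 0.0012739$)
$W{\left(f \right)} = \frac{1}{785}$
$v{\left(m \right)} = 2 + \frac{m}{6}$ ($v{\left(m \right)} = 2 + \frac{m \frac{1}{3}}{2} = 2 + \frac{\frac{1}{3} m}{2} = 2 + \frac{m}{6}$)
$\frac{\left(293 + \left(-8 + 3\right) v{\left(4 \right)}\right)^{2}}{W{\left(367 \right)}} + \frac{297325}{-493114} = \left(293 + \left(-8 + 3\right) \left(2 + \frac{1}{6} \cdot 4\right)\right)^{2} \frac{1}{\frac{1}{785}} + \frac{297325}{-493114} = \left(293 - 5 \left(2 + \frac{2}{3}\right)\right)^{2} \cdot 785 + 297325 \left(- \frac{1}{493114}\right) = \left(293 - \frac{40}{3}\right)^{2} \cdot 785 - \frac{297325}{493114} = \left(\frac{839}{3}\right)^{2} \cdot 785 - \frac{297325}{493114} = \frac{703921}{9} \cdot 785 - \frac{297325}{493114} = \frac{552577985}{9} - \frac{297325}{493114} = \frac{272483937819365}{4438026}$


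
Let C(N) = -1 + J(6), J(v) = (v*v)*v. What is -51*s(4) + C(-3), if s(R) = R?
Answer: 11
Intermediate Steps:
J(v) = v³ (J(v) = v²*v = v³)
C(N) = 215 (C(N) = -1 + 6³ = -1 + 216 = 215)
-51*s(4) + C(-3) = -51*4 + 215 = -204 + 215 = 11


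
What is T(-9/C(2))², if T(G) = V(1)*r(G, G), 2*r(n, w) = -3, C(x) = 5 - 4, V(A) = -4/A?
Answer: 36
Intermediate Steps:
C(x) = 1
r(n, w) = -3/2 (r(n, w) = (½)*(-3) = -3/2)
T(G) = 6 (T(G) = -4/1*(-3/2) = -4*1*(-3/2) = -4*(-3/2) = 6)
T(-9/C(2))² = 6² = 36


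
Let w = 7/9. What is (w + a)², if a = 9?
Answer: 7744/81 ≈ 95.605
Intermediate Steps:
w = 7/9 (w = 7*(⅑) = 7/9 ≈ 0.77778)
(w + a)² = (7/9 + 9)² = (88/9)² = 7744/81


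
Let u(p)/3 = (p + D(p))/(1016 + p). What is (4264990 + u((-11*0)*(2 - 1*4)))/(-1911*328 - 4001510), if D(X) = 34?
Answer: -2166614971/2351185544 ≈ -0.92150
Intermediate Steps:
u(p) = 3*(34 + p)/(1016 + p) (u(p) = 3*((p + 34)/(1016 + p)) = 3*((34 + p)/(1016 + p)) = 3*(34 + p)/(1016 + p))
(4264990 + u((-11*0)*(2 - 1*4)))/(-1911*328 - 4001510) = (4264990 + 3*(34 + (-11*0)*(2 - 1*4))/(1016 + (-11*0)*(2 - 1*4)))/(-1911*328 - 4001510) = (4264990 + 3*(34 + 0*(2 - 4))/(1016 + 0*(2 - 4)))/(-626808 - 4001510) = (4264990 + 3*(34 + 0*(-2))/(1016 + 0*(-2)))/(-4628318) = (4264990 + 3*(34 + 0)/(1016 + 0))*(-1/4628318) = (4264990 + 3*34/1016)*(-1/4628318) = (4264990 + 3*(1/1016)*34)*(-1/4628318) = (4264990 + 51/508)*(-1/4628318) = (2166614971/508)*(-1/4628318) = -2166614971/2351185544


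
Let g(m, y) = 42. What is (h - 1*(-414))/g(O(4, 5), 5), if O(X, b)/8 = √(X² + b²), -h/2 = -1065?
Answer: 424/7 ≈ 60.571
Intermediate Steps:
h = 2130 (h = -2*(-1065) = 2130)
O(X, b) = 8*√(X² + b²)
(h - 1*(-414))/g(O(4, 5), 5) = (2130 - 1*(-414))/42 = (2130 + 414)*(1/42) = 2544*(1/42) = 424/7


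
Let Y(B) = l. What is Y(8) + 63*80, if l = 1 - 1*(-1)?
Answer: 5042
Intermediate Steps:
l = 2 (l = 1 + 1 = 2)
Y(B) = 2
Y(8) + 63*80 = 2 + 63*80 = 2 + 5040 = 5042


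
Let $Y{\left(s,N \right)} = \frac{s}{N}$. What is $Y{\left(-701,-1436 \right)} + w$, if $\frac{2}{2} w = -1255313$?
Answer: $- \frac{1802628767}{1436} \approx -1.2553 \cdot 10^{6}$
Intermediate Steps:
$w = -1255313$
$Y{\left(-701,-1436 \right)} + w = - \frac{701}{-1436} - 1255313 = \left(-701\right) \left(- \frac{1}{1436}\right) - 1255313 = \frac{701}{1436} - 1255313 = - \frac{1802628767}{1436}$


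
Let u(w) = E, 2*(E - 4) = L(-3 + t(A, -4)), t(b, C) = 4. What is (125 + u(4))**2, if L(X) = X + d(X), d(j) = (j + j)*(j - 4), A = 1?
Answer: 64009/4 ≈ 16002.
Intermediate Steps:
d(j) = 2*j*(-4 + j) (d(j) = (2*j)*(-4 + j) = 2*j*(-4 + j))
L(X) = X + 2*X*(-4 + X)
E = 3/2 (E = 4 + ((-3 + 4)*(-7 + 2*(-3 + 4)))/2 = 4 + (1*(-7 + 2*1))/2 = 4 + (1*(-7 + 2))/2 = 4 + (1*(-5))/2 = 4 + (1/2)*(-5) = 4 - 5/2 = 3/2 ≈ 1.5000)
u(w) = 3/2
(125 + u(4))**2 = (125 + 3/2)**2 = (253/2)**2 = 64009/4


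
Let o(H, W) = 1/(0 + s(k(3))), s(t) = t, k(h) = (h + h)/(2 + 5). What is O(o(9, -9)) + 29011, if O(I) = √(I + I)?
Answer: 29011 + √21/3 ≈ 29013.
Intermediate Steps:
k(h) = 2*h/7 (k(h) = (2*h)/7 = (2*h)*(⅐) = 2*h/7)
o(H, W) = 7/6 (o(H, W) = 1/(0 + (2/7)*3) = 1/(0 + 6/7) = 1/(6/7) = 7/6)
O(I) = √2*√I (O(I) = √(2*I) = √2*√I)
O(o(9, -9)) + 29011 = √2*√(7/6) + 29011 = √2*(√42/6) + 29011 = √21/3 + 29011 = 29011 + √21/3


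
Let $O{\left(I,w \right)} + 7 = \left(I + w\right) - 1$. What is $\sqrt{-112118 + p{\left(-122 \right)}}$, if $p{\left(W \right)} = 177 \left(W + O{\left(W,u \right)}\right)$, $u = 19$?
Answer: $i \sqrt{153359} \approx 391.61 i$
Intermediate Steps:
$O{\left(I,w \right)} = -8 + I + w$ ($O{\left(I,w \right)} = -7 - \left(1 - I - w\right) = -7 + \left(-1 + I + w\right) = -8 + I + w$)
$p{\left(W \right)} = 1947 + 354 W$ ($p{\left(W \right)} = 177 \left(W + \left(-8 + W + 19\right)\right) = 177 \left(W + \left(11 + W\right)\right) = 177 \left(11 + 2 W\right) = 1947 + 354 W$)
$\sqrt{-112118 + p{\left(-122 \right)}} = \sqrt{-112118 + \left(1947 + 354 \left(-122\right)\right)} = \sqrt{-112118 + \left(1947 - 43188\right)} = \sqrt{-112118 - 41241} = \sqrt{-153359} = i \sqrt{153359}$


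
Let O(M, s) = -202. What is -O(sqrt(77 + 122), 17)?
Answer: 202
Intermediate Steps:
-O(sqrt(77 + 122), 17) = -1*(-202) = 202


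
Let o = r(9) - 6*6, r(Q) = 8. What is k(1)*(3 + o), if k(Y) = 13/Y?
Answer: -325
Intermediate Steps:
o = -28 (o = 8 - 6*6 = 8 - 1*36 = 8 - 36 = -28)
k(1)*(3 + o) = (13/1)*(3 - 28) = (13*1)*(-25) = 13*(-25) = -325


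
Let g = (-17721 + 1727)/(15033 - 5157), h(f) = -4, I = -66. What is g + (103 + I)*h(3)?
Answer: -738821/4938 ≈ -149.62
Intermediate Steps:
g = -7997/4938 (g = -15994/9876 = -15994*1/9876 = -7997/4938 ≈ -1.6195)
g + (103 + I)*h(3) = -7997/4938 + (103 - 66)*(-4) = -7997/4938 + 37*(-4) = -7997/4938 - 148 = -738821/4938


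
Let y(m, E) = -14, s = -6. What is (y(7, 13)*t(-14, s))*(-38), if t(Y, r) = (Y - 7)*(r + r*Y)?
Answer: -871416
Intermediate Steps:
t(Y, r) = (-7 + Y)*(r + Y*r)
(y(7, 13)*t(-14, s))*(-38) = -(-84)*(-7 + (-14)**2 - 6*(-14))*(-38) = -(-84)*(-7 + 196 + 84)*(-38) = -(-84)*273*(-38) = -14*(-1638)*(-38) = 22932*(-38) = -871416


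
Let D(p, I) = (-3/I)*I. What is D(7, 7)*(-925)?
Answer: 2775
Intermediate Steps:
D(p, I) = -3
D(7, 7)*(-925) = -3*(-925) = 2775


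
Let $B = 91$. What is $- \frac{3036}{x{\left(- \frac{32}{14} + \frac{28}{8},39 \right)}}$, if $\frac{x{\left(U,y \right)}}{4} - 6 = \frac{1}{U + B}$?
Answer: $- \frac{979869}{7760} \approx -126.27$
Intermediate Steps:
$x{\left(U,y \right)} = 24 + \frac{4}{91 + U}$ ($x{\left(U,y \right)} = 24 + \frac{4}{U + 91} = 24 + \frac{4}{91 + U}$)
$- \frac{3036}{x{\left(- \frac{32}{14} + \frac{28}{8},39 \right)}} = - \frac{3036}{4 \frac{1}{91 + \left(- \frac{32}{14} + \frac{28}{8}\right)} \left(547 + 6 \left(- \frac{32}{14} + \frac{28}{8}\right)\right)} = - \frac{3036}{4 \frac{1}{91 + \left(\left(-32\right) \frac{1}{14} + 28 \cdot \frac{1}{8}\right)} \left(547 + 6 \left(\left(-32\right) \frac{1}{14} + 28 \cdot \frac{1}{8}\right)\right)} = - \frac{3036}{4 \frac{1}{91 + \left(- \frac{16}{7} + \frac{7}{2}\right)} \left(547 + 6 \left(- \frac{16}{7} + \frac{7}{2}\right)\right)} = - \frac{3036}{4 \frac{1}{91 + \frac{17}{14}} \left(547 + 6 \cdot \frac{17}{14}\right)} = - \frac{3036}{4 \frac{1}{\frac{1291}{14}} \left(547 + \frac{51}{7}\right)} = - \frac{3036}{4 \cdot \frac{14}{1291} \cdot \frac{3880}{7}} = - \frac{3036}{\frac{31040}{1291}} = \left(-3036\right) \frac{1291}{31040} = - \frac{979869}{7760}$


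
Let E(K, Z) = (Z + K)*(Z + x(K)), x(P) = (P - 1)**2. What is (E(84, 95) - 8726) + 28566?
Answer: 1269976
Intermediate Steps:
x(P) = (-1 + P)**2
E(K, Z) = (K + Z)*(Z + (-1 + K)**2) (E(K, Z) = (Z + K)*(Z + (-1 + K)**2) = (K + Z)*(Z + (-1 + K)**2))
(E(84, 95) - 8726) + 28566 = ((95**2 + 84*95 + 84*(-1 + 84)**2 + 95*(-1 + 84)**2) - 8726) + 28566 = ((9025 + 7980 + 84*83**2 + 95*83**2) - 8726) + 28566 = ((9025 + 7980 + 84*6889 + 95*6889) - 8726) + 28566 = ((9025 + 7980 + 578676 + 654455) - 8726) + 28566 = (1250136 - 8726) + 28566 = 1241410 + 28566 = 1269976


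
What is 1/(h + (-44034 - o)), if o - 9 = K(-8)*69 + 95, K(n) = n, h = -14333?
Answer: -1/57919 ≈ -1.7265e-5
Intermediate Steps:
o = -448 (o = 9 + (-8*69 + 95) = 9 + (-552 + 95) = 9 - 457 = -448)
1/(h + (-44034 - o)) = 1/(-14333 + (-44034 - 1*(-448))) = 1/(-14333 + (-44034 + 448)) = 1/(-14333 - 43586) = 1/(-57919) = -1/57919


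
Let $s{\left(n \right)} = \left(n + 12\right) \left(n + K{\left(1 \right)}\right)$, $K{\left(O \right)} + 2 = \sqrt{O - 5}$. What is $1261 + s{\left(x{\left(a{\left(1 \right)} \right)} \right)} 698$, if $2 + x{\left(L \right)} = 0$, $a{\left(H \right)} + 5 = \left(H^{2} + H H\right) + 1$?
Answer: $-26659 + 13960 i \approx -26659.0 + 13960.0 i$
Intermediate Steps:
$a{\left(H \right)} = -4 + 2 H^{2}$ ($a{\left(H \right)} = -5 + \left(\left(H^{2} + H H\right) + 1\right) = -5 + \left(\left(H^{2} + H^{2}\right) + 1\right) = -5 + \left(2 H^{2} + 1\right) = -5 + \left(1 + 2 H^{2}\right) = -4 + 2 H^{2}$)
$K{\left(O \right)} = -2 + \sqrt{-5 + O}$ ($K{\left(O \right)} = -2 + \sqrt{O - 5} = -2 + \sqrt{-5 + O}$)
$x{\left(L \right)} = -2$ ($x{\left(L \right)} = -2 + 0 = -2$)
$s{\left(n \right)} = \left(12 + n\right) \left(-2 + n + 2 i\right)$ ($s{\left(n \right)} = \left(n + 12\right) \left(n - \left(2 - \sqrt{-5 + 1}\right)\right) = \left(12 + n\right) \left(n - \left(2 - \sqrt{-4}\right)\right) = \left(12 + n\right) \left(n - \left(2 - 2 i\right)\right) = \left(12 + n\right) \left(-2 + n + 2 i\right)$)
$1261 + s{\left(x{\left(a{\left(1 \right)} \right)} \right)} 698 = 1261 + \left(-24 + \left(-2\right)^{2} + 24 i + 2 \left(-2\right) \left(5 + i\right)\right) 698 = 1261 + \left(-24 + 4 + 24 i - \left(20 + 4 i\right)\right) 698 = 1261 + \left(-40 + 20 i\right) 698 = 1261 - \left(27920 - 13960 i\right) = -26659 + 13960 i$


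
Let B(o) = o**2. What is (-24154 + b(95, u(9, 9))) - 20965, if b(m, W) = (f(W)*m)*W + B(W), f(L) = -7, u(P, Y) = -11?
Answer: -37683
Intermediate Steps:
b(m, W) = W**2 - 7*W*m (b(m, W) = (-7*m)*W + W**2 = -7*W*m + W**2 = W**2 - 7*W*m)
(-24154 + b(95, u(9, 9))) - 20965 = (-24154 - 11*(-11 - 7*95)) - 20965 = (-24154 - 11*(-11 - 665)) - 20965 = (-24154 - 11*(-676)) - 20965 = (-24154 + 7436) - 20965 = -16718 - 20965 = -37683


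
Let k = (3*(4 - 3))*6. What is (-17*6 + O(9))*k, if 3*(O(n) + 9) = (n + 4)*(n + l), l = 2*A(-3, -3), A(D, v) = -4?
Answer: -1920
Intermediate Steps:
l = -8 (l = 2*(-4) = -8)
O(n) = -9 + (-8 + n)*(4 + n)/3 (O(n) = -9 + ((n + 4)*(n - 8))/3 = -9 + ((4 + n)*(-8 + n))/3 = -9 + ((-8 + n)*(4 + n))/3 = -9 + (-8 + n)*(4 + n)/3)
k = 18 (k = (3*1)*6 = 3*6 = 18)
(-17*6 + O(9))*k = (-17*6 + (-59/3 - 4/3*9 + (⅓)*9²))*18 = (-102 + (-59/3 - 12 + (⅓)*81))*18 = (-102 + (-59/3 - 12 + 27))*18 = (-102 - 14/3)*18 = -320/3*18 = -1920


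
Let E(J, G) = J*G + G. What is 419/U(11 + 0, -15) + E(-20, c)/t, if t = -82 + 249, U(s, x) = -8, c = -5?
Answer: -69213/1336 ≈ -51.806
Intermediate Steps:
E(J, G) = G + G*J (E(J, G) = G*J + G = G + G*J)
t = 167
419/U(11 + 0, -15) + E(-20, c)/t = 419/(-8) - 5*(1 - 20)/167 = 419*(-1/8) - 5*(-19)*(1/167) = -419/8 + 95*(1/167) = -419/8 + 95/167 = -69213/1336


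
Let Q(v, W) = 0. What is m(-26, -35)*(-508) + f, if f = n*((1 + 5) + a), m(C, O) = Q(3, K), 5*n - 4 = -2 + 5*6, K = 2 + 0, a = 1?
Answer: 224/5 ≈ 44.800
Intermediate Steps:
K = 2
n = 32/5 (n = 4/5 + (-2 + 5*6)/5 = 4/5 + (-2 + 30)/5 = 4/5 + (1/5)*28 = 4/5 + 28/5 = 32/5 ≈ 6.4000)
m(C, O) = 0
f = 224/5 (f = 32*((1 + 5) + 1)/5 = 32*(6 + 1)/5 = (32/5)*7 = 224/5 ≈ 44.800)
m(-26, -35)*(-508) + f = 0*(-508) + 224/5 = 0 + 224/5 = 224/5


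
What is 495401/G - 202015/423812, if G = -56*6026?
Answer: -69532015613/35754475568 ≈ -1.9447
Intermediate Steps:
G = -337456
495401/G - 202015/423812 = 495401/(-337456) - 202015/423812 = 495401*(-1/337456) - 202015*1/423812 = -495401/337456 - 202015/423812 = -69532015613/35754475568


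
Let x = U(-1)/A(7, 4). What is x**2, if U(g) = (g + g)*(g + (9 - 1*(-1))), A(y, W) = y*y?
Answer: 324/2401 ≈ 0.13494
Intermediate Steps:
A(y, W) = y**2
U(g) = 2*g*(10 + g) (U(g) = (2*g)*(g + (9 + 1)) = (2*g)*(g + 10) = (2*g)*(10 + g) = 2*g*(10 + g))
x = -18/49 (x = (2*(-1)*(10 - 1))/(7**2) = (2*(-1)*9)/49 = -18*1/49 = -18/49 ≈ -0.36735)
x**2 = (-18/49)**2 = 324/2401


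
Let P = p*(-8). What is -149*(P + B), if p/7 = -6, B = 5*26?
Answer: -69434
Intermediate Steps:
B = 130
p = -42 (p = 7*(-6) = -42)
P = 336 (P = -42*(-8) = 336)
-149*(P + B) = -149*(336 + 130) = -149*466 = -69434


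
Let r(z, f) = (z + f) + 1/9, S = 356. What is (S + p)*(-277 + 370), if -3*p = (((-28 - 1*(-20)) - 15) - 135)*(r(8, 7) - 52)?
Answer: -1328164/9 ≈ -1.4757e+5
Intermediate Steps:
r(z, f) = ⅑ + f + z (r(z, f) = (f + z) + ⅑ = ⅑ + f + z)
p = -52456/27 (p = -(((-28 - 1*(-20)) - 15) - 135)*((⅑ + 7 + 8) - 52)/3 = -(((-28 + 20) - 15) - 135)*(136/9 - 52)/3 = -((-8 - 15) - 135)*(-332)/(3*9) = -(-23 - 135)*(-332)/(3*9) = -(-158)*(-332)/(3*9) = -⅓*52456/9 = -52456/27 ≈ -1942.8)
(S + p)*(-277 + 370) = (356 - 52456/27)*(-277 + 370) = -42844/27*93 = -1328164/9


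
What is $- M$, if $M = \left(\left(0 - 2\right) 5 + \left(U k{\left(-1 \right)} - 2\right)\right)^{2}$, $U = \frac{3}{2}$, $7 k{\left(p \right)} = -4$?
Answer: $- \frac{8100}{49} \approx -165.31$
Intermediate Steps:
$k{\left(p \right)} = - \frac{4}{7}$ ($k{\left(p \right)} = \frac{1}{7} \left(-4\right) = - \frac{4}{7}$)
$U = \frac{3}{2}$ ($U = 3 \cdot \frac{1}{2} = \frac{3}{2} \approx 1.5$)
$M = \frac{8100}{49}$ ($M = \left(\left(0 - 2\right) 5 + \left(\frac{3}{2} \left(- \frac{4}{7}\right) - 2\right)\right)^{2} = \left(\left(-2\right) 5 - \frac{20}{7}\right)^{2} = \left(-10 - \frac{20}{7}\right)^{2} = \left(- \frac{90}{7}\right)^{2} = \frac{8100}{49} \approx 165.31$)
$- M = \left(-1\right) \frac{8100}{49} = - \frac{8100}{49}$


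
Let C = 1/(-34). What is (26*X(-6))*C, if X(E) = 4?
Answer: -52/17 ≈ -3.0588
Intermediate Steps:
C = -1/34 ≈ -0.029412
(26*X(-6))*C = (26*4)*(-1/34) = 104*(-1/34) = -52/17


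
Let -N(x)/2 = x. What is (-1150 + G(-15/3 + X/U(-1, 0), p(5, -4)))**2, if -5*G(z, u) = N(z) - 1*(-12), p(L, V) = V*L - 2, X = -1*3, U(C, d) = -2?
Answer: 33281361/25 ≈ 1.3313e+6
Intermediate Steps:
X = -3
N(x) = -2*x
p(L, V) = -2 + L*V (p(L, V) = L*V - 2 = -2 + L*V)
G(z, u) = -12/5 + 2*z/5 (G(z, u) = -(-2*z - 1*(-12))/5 = -(-2*z + 12)/5 = -(12 - 2*z)/5 = -12/5 + 2*z/5)
(-1150 + G(-15/3 + X/U(-1, 0), p(5, -4)))**2 = (-1150 + (-12/5 + 2*(-15/3 - 3/(-2))/5))**2 = (-1150 + (-12/5 + 2*(-15*1/3 - 3*(-1/2))/5))**2 = (-1150 + (-12/5 + 2*(-5 + 3/2)/5))**2 = (-1150 + (-12/5 + (2/5)*(-7/2)))**2 = (-1150 + (-12/5 - 7/5))**2 = (-1150 - 19/5)**2 = (-5769/5)**2 = 33281361/25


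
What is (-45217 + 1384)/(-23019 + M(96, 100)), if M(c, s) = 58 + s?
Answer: 43833/22861 ≈ 1.9174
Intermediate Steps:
(-45217 + 1384)/(-23019 + M(96, 100)) = (-45217 + 1384)/(-23019 + (58 + 100)) = -43833/(-23019 + 158) = -43833/(-22861) = -43833*(-1/22861) = 43833/22861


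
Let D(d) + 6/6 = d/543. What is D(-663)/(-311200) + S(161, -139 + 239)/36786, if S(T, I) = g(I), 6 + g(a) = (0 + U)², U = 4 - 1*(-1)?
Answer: 271251193/518013094800 ≈ 0.00052364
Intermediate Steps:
U = 5 (U = 4 + 1 = 5)
D(d) = -1 + d/543
g(a) = 19 (g(a) = -6 + (0 + 5)² = -6 + 5² = -6 + 25 = 19)
S(T, I) = 19
D(-663)/(-311200) + S(161, -139 + 239)/36786 = (-1 + (1/543)*(-663))/(-311200) + 19/36786 = (-1 - 221/181)*(-1/311200) + 19*(1/36786) = -402/181*(-1/311200) + 19/36786 = 201/28163600 + 19/36786 = 271251193/518013094800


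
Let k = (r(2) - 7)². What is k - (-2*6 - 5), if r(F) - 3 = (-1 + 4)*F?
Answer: 21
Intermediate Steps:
r(F) = 3 + 3*F (r(F) = 3 + (-1 + 4)*F = 3 + 3*F)
k = 4 (k = ((3 + 3*2) - 7)² = ((3 + 6) - 7)² = (9 - 7)² = 2² = 4)
k - (-2*6 - 5) = 4 - (-2*6 - 5) = 4 - (-12 - 5) = 4 - 1*(-17) = 4 + 17 = 21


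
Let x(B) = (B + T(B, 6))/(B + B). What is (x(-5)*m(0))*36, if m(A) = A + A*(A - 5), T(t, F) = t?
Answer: 0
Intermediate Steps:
m(A) = A + A*(-5 + A)
x(B) = 1 (x(B) = (B + B)/(B + B) = (2*B)/((2*B)) = (2*B)*(1/(2*B)) = 1)
(x(-5)*m(0))*36 = (1*(0*(-4 + 0)))*36 = (1*(0*(-4)))*36 = (1*0)*36 = 0*36 = 0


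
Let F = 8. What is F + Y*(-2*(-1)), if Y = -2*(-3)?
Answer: 20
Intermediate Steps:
Y = 6
F + Y*(-2*(-1)) = 8 + 6*(-2*(-1)) = 8 + 6*2 = 8 + 12 = 20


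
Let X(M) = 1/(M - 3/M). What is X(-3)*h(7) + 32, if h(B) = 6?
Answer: 29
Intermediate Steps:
X(-3)*h(7) + 32 = -3/(-3 + (-3)²)*6 + 32 = -3/(-3 + 9)*6 + 32 = -3/6*6 + 32 = -3*⅙*6 + 32 = -½*6 + 32 = -3 + 32 = 29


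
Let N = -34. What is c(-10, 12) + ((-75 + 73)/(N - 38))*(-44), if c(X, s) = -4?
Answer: -47/9 ≈ -5.2222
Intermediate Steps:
c(-10, 12) + ((-75 + 73)/(N - 38))*(-44) = -4 + ((-75 + 73)/(-34 - 38))*(-44) = -4 - 2/(-72)*(-44) = -4 - 2*(-1/72)*(-44) = -4 + (1/36)*(-44) = -4 - 11/9 = -47/9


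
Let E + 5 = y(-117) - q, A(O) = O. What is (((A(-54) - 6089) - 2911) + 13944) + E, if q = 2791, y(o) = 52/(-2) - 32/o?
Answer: 241988/117 ≈ 2068.3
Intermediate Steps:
y(o) = -26 - 32/o (y(o) = 52*(-½) - 32/o = -26 - 32/o)
E = -330142/117 (E = -5 + ((-26 - 32/(-117)) - 1*2791) = -5 + ((-26 - 32*(-1/117)) - 2791) = -5 + ((-26 + 32/117) - 2791) = -5 + (-3010/117 - 2791) = -5 - 329557/117 = -330142/117 ≈ -2821.7)
(((A(-54) - 6089) - 2911) + 13944) + E = (((-54 - 6089) - 2911) + 13944) - 330142/117 = ((-6143 - 2911) + 13944) - 330142/117 = (-9054 + 13944) - 330142/117 = 4890 - 330142/117 = 241988/117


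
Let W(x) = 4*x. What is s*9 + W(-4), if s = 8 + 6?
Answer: 110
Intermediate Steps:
s = 14
s*9 + W(-4) = 14*9 + 4*(-4) = 126 - 16 = 110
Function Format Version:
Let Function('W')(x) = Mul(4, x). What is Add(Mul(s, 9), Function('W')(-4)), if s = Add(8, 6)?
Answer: 110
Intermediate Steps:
s = 14
Add(Mul(s, 9), Function('W')(-4)) = Add(Mul(14, 9), Mul(4, -4)) = Add(126, -16) = 110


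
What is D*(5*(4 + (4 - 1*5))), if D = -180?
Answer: -2700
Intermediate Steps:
D*(5*(4 + (4 - 1*5))) = -900*(4 + (4 - 1*5)) = -900*(4 + (4 - 5)) = -900*(4 - 1) = -900*3 = -180*15 = -2700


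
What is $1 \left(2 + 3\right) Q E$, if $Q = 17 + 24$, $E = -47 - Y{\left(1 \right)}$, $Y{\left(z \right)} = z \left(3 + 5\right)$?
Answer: $-11275$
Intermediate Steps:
$Y{\left(z \right)} = 8 z$ ($Y{\left(z \right)} = z 8 = 8 z$)
$E = -55$ ($E = -47 - 8 \cdot 1 = -47 - 8 = -55$)
$Q = 41$
$1 \left(2 + 3\right) Q E = 1 \left(2 + 3\right) 41 \left(-55\right) = 1 \cdot 5 \cdot 41 \left(-55\right) = 5 \cdot 41 \left(-55\right) = 205 \left(-55\right) = -11275$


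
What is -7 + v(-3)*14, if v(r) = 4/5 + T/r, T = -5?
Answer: 413/15 ≈ 27.533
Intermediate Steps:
v(r) = ⅘ - 5/r (v(r) = 4/5 - 5/r = 4*(⅕) - 5/r = ⅘ - 5/r)
-7 + v(-3)*14 = -7 + (⅘ - 5/(-3))*14 = -7 + (⅘ - 5*(-⅓))*14 = -7 + (⅘ + 5/3)*14 = -7 + (37/15)*14 = -7 + 518/15 = 413/15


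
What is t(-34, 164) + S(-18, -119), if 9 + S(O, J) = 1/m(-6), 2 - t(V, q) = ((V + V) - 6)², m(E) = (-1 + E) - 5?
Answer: -65797/12 ≈ -5483.1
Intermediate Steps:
m(E) = -6 + E
t(V, q) = 2 - (-6 + 2*V)² (t(V, q) = 2 - ((V + V) - 6)² = 2 - (2*V - 6)² = 2 - (-6 + 2*V)²)
S(O, J) = -109/12 (S(O, J) = -9 + 1/(-6 - 6) = -9 + 1/(-12) = -9 - 1/12 = -109/12)
t(-34, 164) + S(-18, -119) = (2 - 4*(-3 - 34)²) - 109/12 = (2 - 4*(-37)²) - 109/12 = (2 - 4*1369) - 109/12 = (2 - 5476) - 109/12 = -5474 - 109/12 = -65797/12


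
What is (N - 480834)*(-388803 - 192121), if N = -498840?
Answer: 569116138776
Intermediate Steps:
(N - 480834)*(-388803 - 192121) = (-498840 - 480834)*(-388803 - 192121) = -979674*(-580924) = 569116138776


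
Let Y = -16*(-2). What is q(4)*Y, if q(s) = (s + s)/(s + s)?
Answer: 32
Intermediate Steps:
Y = 32
q(s) = 1 (q(s) = (2*s)/((2*s)) = (2*s)*(1/(2*s)) = 1)
q(4)*Y = 1*32 = 32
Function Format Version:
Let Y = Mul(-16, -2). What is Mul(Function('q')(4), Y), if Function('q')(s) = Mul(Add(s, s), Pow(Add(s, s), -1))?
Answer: 32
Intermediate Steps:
Y = 32
Function('q')(s) = 1 (Function('q')(s) = Mul(Mul(2, s), Pow(Mul(2, s), -1)) = Mul(Mul(2, s), Mul(Rational(1, 2), Pow(s, -1))) = 1)
Mul(Function('q')(4), Y) = Mul(1, 32) = 32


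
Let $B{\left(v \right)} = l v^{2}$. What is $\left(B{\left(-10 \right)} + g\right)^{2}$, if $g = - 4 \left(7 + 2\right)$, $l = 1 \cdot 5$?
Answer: $215296$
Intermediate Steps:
$l = 5$
$g = -36$ ($g = \left(-4\right) 9 = -36$)
$B{\left(v \right)} = 5 v^{2}$
$\left(B{\left(-10 \right)} + g\right)^{2} = \left(5 \left(-10\right)^{2} - 36\right)^{2} = \left(5 \cdot 100 - 36\right)^{2} = \left(500 - 36\right)^{2} = 464^{2} = 215296$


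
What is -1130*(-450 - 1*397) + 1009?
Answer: 958119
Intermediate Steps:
-1130*(-450 - 1*397) + 1009 = -1130*(-450 - 397) + 1009 = -1130*(-847) + 1009 = 957110 + 1009 = 958119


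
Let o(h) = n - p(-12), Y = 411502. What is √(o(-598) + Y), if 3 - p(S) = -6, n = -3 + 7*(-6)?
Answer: 2*√102862 ≈ 641.44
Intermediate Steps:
n = -45 (n = -3 - 42 = -45)
p(S) = 9 (p(S) = 3 - 1*(-6) = 3 + 6 = 9)
o(h) = -54 (o(h) = -45 - 1*9 = -45 - 9 = -54)
√(o(-598) + Y) = √(-54 + 411502) = √411448 = 2*√102862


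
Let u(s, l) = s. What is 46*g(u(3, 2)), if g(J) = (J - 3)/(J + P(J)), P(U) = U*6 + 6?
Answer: 0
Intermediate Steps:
P(U) = 6 + 6*U (P(U) = 6*U + 6 = 6 + 6*U)
g(J) = (-3 + J)/(6 + 7*J) (g(J) = (J - 3)/(J + (6 + 6*J)) = (-3 + J)/(6 + 7*J))
46*g(u(3, 2)) = 46*((-3 + 3)/(6 + 7*3)) = 46*(0/(6 + 21)) = 46*(0/27) = 46*((1/27)*0) = 46*0 = 0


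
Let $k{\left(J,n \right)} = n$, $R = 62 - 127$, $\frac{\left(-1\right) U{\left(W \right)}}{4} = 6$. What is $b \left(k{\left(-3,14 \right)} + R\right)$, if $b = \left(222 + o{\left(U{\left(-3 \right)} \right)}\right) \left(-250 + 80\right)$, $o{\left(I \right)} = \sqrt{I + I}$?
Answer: $1924740 + 34680 i \sqrt{3} \approx 1.9247 \cdot 10^{6} + 60068.0 i$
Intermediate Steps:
$U{\left(W \right)} = -24$ ($U{\left(W \right)} = \left(-4\right) 6 = -24$)
$R = -65$
$o{\left(I \right)} = \sqrt{2} \sqrt{I}$ ($o{\left(I \right)} = \sqrt{2 I} = \sqrt{2} \sqrt{I}$)
$b = -37740 - 680 i \sqrt{3}$ ($b = \left(222 + \sqrt{2} \sqrt{-24}\right) \left(-250 + 80\right) = \left(222 + \sqrt{2} \cdot 2 i \sqrt{6}\right) \left(-170\right) = \left(222 + 4 i \sqrt{3}\right) \left(-170\right) = -37740 - 680 i \sqrt{3} \approx -37740.0 - 1177.8 i$)
$b \left(k{\left(-3,14 \right)} + R\right) = \left(-37740 - 680 i \sqrt{3}\right) \left(14 - 65\right) = \left(-37740 - 680 i \sqrt{3}\right) \left(-51\right) = 1924740 + 34680 i \sqrt{3}$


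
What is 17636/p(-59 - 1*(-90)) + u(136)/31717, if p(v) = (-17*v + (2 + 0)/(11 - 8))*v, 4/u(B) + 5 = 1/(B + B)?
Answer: -2280568102436/2109868473447 ≈ -1.0809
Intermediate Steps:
u(B) = 4/(-5 + 1/(2*B)) (u(B) = 4/(-5 + 1/(B + B)) = 4/(-5 + 1/(2*B)))
p(v) = v*(2/3 - 17*v) (p(v) = (-17*v + 2/3)*v = (2/3 - 17*v)*v = v*(2/3 - 17*v))
17636/p(-59 - 1*(-90)) + u(136)/31717 = 17636/(((-59 - 1*(-90))*(2 - 51*(-59 - 1*(-90)))/3)) - 8*136/(-1 + 10*136)/31717 = 17636/(((-59 + 90)*(2 - 51*(-59 + 90))/3)) - 8*136/(-1 + 1360)*(1/31717) = 17636/(((1/3)*31*(2 - 51*31))) - 8*136/1359*(1/31717) = 17636/(((1/3)*31*(2 - 1581))) - 8*136*1/1359*(1/31717) = 17636/(((1/3)*31*(-1579))) - 1088/1359*1/31717 = 17636/(-48949/3) - 1088/43103403 = 17636*(-3/48949) - 1088/43103403 = -52908/48949 - 1088/43103403 = -2280568102436/2109868473447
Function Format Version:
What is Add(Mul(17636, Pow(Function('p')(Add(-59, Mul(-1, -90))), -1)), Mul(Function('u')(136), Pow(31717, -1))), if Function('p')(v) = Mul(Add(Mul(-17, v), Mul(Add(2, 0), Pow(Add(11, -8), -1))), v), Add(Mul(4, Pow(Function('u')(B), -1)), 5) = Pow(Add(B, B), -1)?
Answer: Rational(-2280568102436, 2109868473447) ≈ -1.0809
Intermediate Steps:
Function('u')(B) = Mul(4, Pow(Add(-5, Mul(Rational(1, 2), Pow(B, -1))), -1)) (Function('u')(B) = Mul(4, Pow(Add(-5, Pow(Add(B, B), -1)), -1)) = Mul(4, Pow(Add(-5, Pow(Mul(2, B), -1)), -1)) = Mul(4, Pow(Add(-5, Mul(Rational(1, 2), Pow(B, -1))), -1)))
Function('p')(v) = Mul(v, Add(Rational(2, 3), Mul(-17, v))) (Function('p')(v) = Mul(Add(Mul(-17, v), Mul(2, Pow(3, -1))), v) = Mul(Add(Mul(-17, v), Mul(2, Rational(1, 3))), v) = Mul(Add(Mul(-17, v), Rational(2, 3)), v) = Mul(Add(Rational(2, 3), Mul(-17, v)), v) = Mul(v, Add(Rational(2, 3), Mul(-17, v))))
Add(Mul(17636, Pow(Function('p')(Add(-59, Mul(-1, -90))), -1)), Mul(Function('u')(136), Pow(31717, -1))) = Add(Mul(17636, Pow(Mul(Rational(1, 3), Add(-59, Mul(-1, -90)), Add(2, Mul(-51, Add(-59, Mul(-1, -90))))), -1)), Mul(Mul(-8, 136, Pow(Add(-1, Mul(10, 136)), -1)), Pow(31717, -1))) = Add(Mul(17636, Pow(Mul(Rational(1, 3), Add(-59, 90), Add(2, Mul(-51, Add(-59, 90)))), -1)), Mul(Mul(-8, 136, Pow(Add(-1, 1360), -1)), Rational(1, 31717))) = Add(Mul(17636, Pow(Mul(Rational(1, 3), 31, Add(2, Mul(-51, 31))), -1)), Mul(Mul(-8, 136, Pow(1359, -1)), Rational(1, 31717))) = Add(Mul(17636, Pow(Mul(Rational(1, 3), 31, Add(2, -1581)), -1)), Mul(Mul(-8, 136, Rational(1, 1359)), Rational(1, 31717))) = Add(Mul(17636, Pow(Mul(Rational(1, 3), 31, -1579), -1)), Mul(Rational(-1088, 1359), Rational(1, 31717))) = Add(Mul(17636, Pow(Rational(-48949, 3), -1)), Rational(-1088, 43103403)) = Add(Mul(17636, Rational(-3, 48949)), Rational(-1088, 43103403)) = Add(Rational(-52908, 48949), Rational(-1088, 43103403)) = Rational(-2280568102436, 2109868473447)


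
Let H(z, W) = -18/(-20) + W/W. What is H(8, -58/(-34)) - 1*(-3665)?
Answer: 36669/10 ≈ 3666.9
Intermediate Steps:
H(z, W) = 19/10 (H(z, W) = -18*(-1/20) + 1 = 9/10 + 1 = 19/10)
H(8, -58/(-34)) - 1*(-3665) = 19/10 - 1*(-3665) = 19/10 + 3665 = 36669/10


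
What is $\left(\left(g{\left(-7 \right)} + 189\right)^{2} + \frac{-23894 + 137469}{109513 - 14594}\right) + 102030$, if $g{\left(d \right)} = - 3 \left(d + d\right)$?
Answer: $\frac{1340879264}{8629} \approx 1.5539 \cdot 10^{5}$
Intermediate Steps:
$g{\left(d \right)} = - 6 d$ ($g{\left(d \right)} = - 3 \cdot 2 d = - 6 d$)
$\left(\left(g{\left(-7 \right)} + 189\right)^{2} + \frac{-23894 + 137469}{109513 - 14594}\right) + 102030 = \left(\left(\left(-6\right) \left(-7\right) + 189\right)^{2} + \frac{-23894 + 137469}{109513 - 14594}\right) + 102030 = \left(\left(42 + 189\right)^{2} + \frac{113575}{94919}\right) + 102030 = \left(231^{2} + 113575 \cdot \frac{1}{94919}\right) + 102030 = \left(53361 + \frac{10325}{8629}\right) + 102030 = \frac{460462394}{8629} + 102030 = \frac{1340879264}{8629}$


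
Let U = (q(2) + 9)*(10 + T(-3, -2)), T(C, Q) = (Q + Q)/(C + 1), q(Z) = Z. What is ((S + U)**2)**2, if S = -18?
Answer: 168896016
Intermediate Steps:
T(C, Q) = 2*Q/(1 + C) (T(C, Q) = (2*Q)/(1 + C) = 2*Q/(1 + C))
U = 132 (U = (2 + 9)*(10 + 2*(-2)/(1 - 3)) = 11*(10 + 2*(-2)/(-2)) = 11*(10 + 2*(-2)*(-1/2)) = 11*(10 + 2) = 11*12 = 132)
((S + U)**2)**2 = ((-18 + 132)**2)**2 = (114**2)**2 = 12996**2 = 168896016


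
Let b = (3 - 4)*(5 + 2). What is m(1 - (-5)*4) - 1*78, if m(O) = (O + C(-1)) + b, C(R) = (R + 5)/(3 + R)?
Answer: -62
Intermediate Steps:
b = -7 (b = -1*7 = -7)
C(R) = (5 + R)/(3 + R)
m(O) = -5 + O (m(O) = (O + (5 - 1)/(3 - 1)) - 7 = (O + 4/2) - 7 = (O + (½)*4) - 7 = (O + 2) - 7 = (2 + O) - 7 = -5 + O)
m(1 - (-5)*4) - 1*78 = (-5 + (1 - (-5)*4)) - 1*78 = (-5 + (1 - 1*(-20))) - 78 = (-5 + (1 + 20)) - 78 = (-5 + 21) - 78 = 16 - 78 = -62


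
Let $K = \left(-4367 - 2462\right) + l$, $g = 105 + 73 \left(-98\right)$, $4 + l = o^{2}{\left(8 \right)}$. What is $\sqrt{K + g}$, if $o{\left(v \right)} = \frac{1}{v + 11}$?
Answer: $\frac{i \sqrt{5011401}}{19} \approx 117.82 i$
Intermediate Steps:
$o{\left(v \right)} = \frac{1}{11 + v}$
$l = - \frac{1443}{361}$ ($l = -4 + \left(\frac{1}{11 + 8}\right)^{2} = -4 + \left(\frac{1}{19}\right)^{2} = -4 + \frac{1}{361} = - \frac{1443}{361} \approx -3.9972$)
$g = -7049$ ($g = 105 - 7154 = -7049$)
$K = - \frac{2466712}{361}$ ($K = \left(-4367 - 2462\right) - \frac{1443}{361} = -6829 - \frac{1443}{361} = - \frac{2466712}{361} \approx -6833.0$)
$\sqrt{K + g} = \sqrt{- \frac{2466712}{361} - 7049} = \sqrt{- \frac{5011401}{361}} = \frac{i \sqrt{5011401}}{19}$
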